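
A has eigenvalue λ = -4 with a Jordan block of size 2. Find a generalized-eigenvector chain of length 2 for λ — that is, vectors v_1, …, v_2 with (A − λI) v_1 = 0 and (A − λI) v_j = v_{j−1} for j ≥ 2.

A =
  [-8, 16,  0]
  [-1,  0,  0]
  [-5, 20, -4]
A Jordan chain for λ = -4 of length 2:
v_1 = (-4, -1, -5)ᵀ
v_2 = (1, 0, 0)ᵀ

Let N = A − (-4)·I. We want v_2 with N^2 v_2 = 0 but N^1 v_2 ≠ 0; then v_{j-1} := N · v_j for j = 2, …, 2.

Pick v_2 = (1, 0, 0)ᵀ.
Then v_1 = N · v_2 = (-4, -1, -5)ᵀ.

Sanity check: (A − (-4)·I) v_1 = (0, 0, 0)ᵀ = 0. ✓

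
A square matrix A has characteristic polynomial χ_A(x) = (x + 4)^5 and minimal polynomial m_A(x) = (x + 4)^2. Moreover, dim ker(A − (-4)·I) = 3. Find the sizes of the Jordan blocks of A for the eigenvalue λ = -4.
Block sizes for λ = -4: [2, 2, 1]

Step 1 — from the characteristic polynomial, algebraic multiplicity of λ = -4 is 5. From dim ker(A − (-4)·I) = 3, there are exactly 3 Jordan blocks for λ = -4.
Step 2 — from the minimal polynomial, the factor (x + 4)^2 tells us the largest block for λ = -4 has size 2.
Step 3 — with total size 5, 3 blocks, and largest block 2, the block sizes (in nonincreasing order) are [2, 2, 1].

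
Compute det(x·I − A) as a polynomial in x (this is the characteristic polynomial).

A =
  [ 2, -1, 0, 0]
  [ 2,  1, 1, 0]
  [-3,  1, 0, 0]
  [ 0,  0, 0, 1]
x^4 - 4*x^3 + 6*x^2 - 4*x + 1

Expanding det(x·I − A) (e.g. by cofactor expansion or by noting that A is similar to its Jordan form J, which has the same characteristic polynomial as A) gives
  χ_A(x) = x^4 - 4*x^3 + 6*x^2 - 4*x + 1
which factors as (x - 1)^4. The eigenvalues (with algebraic multiplicities) are λ = 1 with multiplicity 4.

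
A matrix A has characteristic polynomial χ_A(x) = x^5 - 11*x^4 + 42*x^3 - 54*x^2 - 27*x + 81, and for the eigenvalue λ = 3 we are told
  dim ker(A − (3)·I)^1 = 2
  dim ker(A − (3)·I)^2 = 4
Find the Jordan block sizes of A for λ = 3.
Block sizes for λ = 3: [2, 2]

From the dimensions of kernels of powers, the number of Jordan blocks of size at least j is d_j − d_{j−1} where d_j = dim ker(N^j) (with d_0 = 0). Computing the differences gives [2, 2].
The number of blocks of size exactly k is (#blocks of size ≥ k) − (#blocks of size ≥ k + 1), so the partition is: 2 block(s) of size 2.
In nonincreasing order the block sizes are [2, 2].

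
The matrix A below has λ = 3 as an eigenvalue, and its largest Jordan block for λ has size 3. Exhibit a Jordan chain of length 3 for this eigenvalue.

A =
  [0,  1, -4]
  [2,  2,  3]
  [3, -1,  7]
A Jordan chain for λ = 3 of length 3:
v_1 = (-1, 1, 1)ᵀ
v_2 = (-3, 2, 3)ᵀ
v_3 = (1, 0, 0)ᵀ

Let N = A − (3)·I. We want v_3 with N^3 v_3 = 0 but N^2 v_3 ≠ 0; then v_{j-1} := N · v_j for j = 3, …, 2.

Pick v_3 = (1, 0, 0)ᵀ.
Then v_2 = N · v_3 = (-3, 2, 3)ᵀ.
Then v_1 = N · v_2 = (-1, 1, 1)ᵀ.

Sanity check: (A − (3)·I) v_1 = (0, 0, 0)ᵀ = 0. ✓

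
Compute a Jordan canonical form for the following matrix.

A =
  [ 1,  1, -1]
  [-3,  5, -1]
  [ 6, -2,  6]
J_2(4) ⊕ J_1(4)

The characteristic polynomial is
  det(x·I − A) = x^3 - 12*x^2 + 48*x - 64 = (x - 4)^3

Eigenvalues and multiplicities (the geometric multiplicity of λ is n − rank(A − λI), which equals the number of Jordan blocks for λ):
  λ = 4: algebraic multiplicity = 3, geometric multiplicity = 2

Determining the block sizes for each eigenvalue:
  λ = 4: 2 blocks summing to 3 forces exactly one block of size 2 and the rest size 1 → block sizes [2, 1]

Assembling the blocks gives a Jordan form
J =
  [4, 1, 0]
  [0, 4, 0]
  [0, 0, 4]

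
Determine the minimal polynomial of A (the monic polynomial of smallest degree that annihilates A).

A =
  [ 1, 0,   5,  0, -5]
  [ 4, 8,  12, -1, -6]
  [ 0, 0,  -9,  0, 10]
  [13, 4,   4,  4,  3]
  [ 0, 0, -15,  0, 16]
x^3 - 13*x^2 + 48*x - 36

The characteristic polynomial is χ_A(x) = (x - 6)^3*(x - 1)^2, so the eigenvalues are known. The minimal polynomial is
  m_A(x) = Π_λ (x − λ)^{k_λ}
where k_λ is the size of the *largest* Jordan block for λ (equivalently, the smallest k with (A − λI)^k v = 0 for every generalised eigenvector v of λ).

  λ = 1: largest Jordan block has size 1, contributing (x − 1)
  λ = 6: largest Jordan block has size 2, contributing (x − 6)^2

So m_A(x) = (x - 6)^2*(x - 1) = x^3 - 13*x^2 + 48*x - 36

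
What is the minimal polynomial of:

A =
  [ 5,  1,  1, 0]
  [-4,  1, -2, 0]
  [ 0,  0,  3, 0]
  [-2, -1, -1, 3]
x^2 - 6*x + 9

The characteristic polynomial is χ_A(x) = (x - 3)^4, so the eigenvalues are known. The minimal polynomial is
  m_A(x) = Π_λ (x − λ)^{k_λ}
where k_λ is the size of the *largest* Jordan block for λ (equivalently, the smallest k with (A − λI)^k v = 0 for every generalised eigenvector v of λ).

  λ = 3: largest Jordan block has size 2, contributing (x − 3)^2

So m_A(x) = (x - 3)^2 = x^2 - 6*x + 9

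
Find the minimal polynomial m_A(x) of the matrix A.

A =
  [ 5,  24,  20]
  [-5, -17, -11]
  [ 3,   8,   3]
x^3 + 9*x^2 + 27*x + 27

The characteristic polynomial is χ_A(x) = (x + 3)^3, so the eigenvalues are known. The minimal polynomial is
  m_A(x) = Π_λ (x − λ)^{k_λ}
where k_λ is the size of the *largest* Jordan block for λ (equivalently, the smallest k with (A − λI)^k v = 0 for every generalised eigenvector v of λ).

  λ = -3: largest Jordan block has size 3, contributing (x + 3)^3

So m_A(x) = (x + 3)^3 = x^3 + 9*x^2 + 27*x + 27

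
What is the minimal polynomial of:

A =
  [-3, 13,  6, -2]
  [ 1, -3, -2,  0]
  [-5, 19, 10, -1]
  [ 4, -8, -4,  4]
x^2 - 4*x + 4

The characteristic polynomial is χ_A(x) = (x - 2)^4, so the eigenvalues are known. The minimal polynomial is
  m_A(x) = Π_λ (x − λ)^{k_λ}
where k_λ is the size of the *largest* Jordan block for λ (equivalently, the smallest k with (A − λI)^k v = 0 for every generalised eigenvector v of λ).

  λ = 2: largest Jordan block has size 2, contributing (x − 2)^2

So m_A(x) = (x - 2)^2 = x^2 - 4*x + 4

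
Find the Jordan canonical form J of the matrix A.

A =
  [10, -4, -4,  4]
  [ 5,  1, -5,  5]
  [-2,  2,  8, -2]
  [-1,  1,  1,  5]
J_2(6) ⊕ J_1(6) ⊕ J_1(6)

The characteristic polynomial is
  det(x·I − A) = x^4 - 24*x^3 + 216*x^2 - 864*x + 1296 = (x - 6)^4

Eigenvalues and multiplicities (the geometric multiplicity of λ is n − rank(A − λI), which equals the number of Jordan blocks for λ):
  λ = 6: algebraic multiplicity = 4, geometric multiplicity = 3

Determining the block sizes for each eigenvalue:
  λ = 6: 3 blocks summing to 4 forces exactly one block of size 2 and the rest size 1 → block sizes [2, 1, 1]

Assembling the blocks gives a Jordan form
J =
  [6, 1, 0, 0]
  [0, 6, 0, 0]
  [0, 0, 6, 0]
  [0, 0, 0, 6]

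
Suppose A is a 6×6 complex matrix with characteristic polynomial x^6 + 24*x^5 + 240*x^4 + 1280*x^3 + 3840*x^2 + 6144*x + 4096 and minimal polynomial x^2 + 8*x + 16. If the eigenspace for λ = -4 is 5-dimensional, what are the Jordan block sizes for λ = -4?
Block sizes for λ = -4: [2, 1, 1, 1, 1]

Step 1 — from the characteristic polynomial, algebraic multiplicity of λ = -4 is 6. From dim ker(A − (-4)·I) = 5, there are exactly 5 Jordan blocks for λ = -4.
Step 2 — from the minimal polynomial, the factor (x + 4)^2 tells us the largest block for λ = -4 has size 2.
Step 3 — with total size 6, 5 blocks, and largest block 2, the block sizes (in nonincreasing order) are [2, 1, 1, 1, 1].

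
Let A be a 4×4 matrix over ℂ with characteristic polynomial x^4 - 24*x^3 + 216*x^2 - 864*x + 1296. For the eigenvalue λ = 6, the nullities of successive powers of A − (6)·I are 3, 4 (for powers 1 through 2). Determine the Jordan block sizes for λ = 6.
Block sizes for λ = 6: [2, 1, 1]

From the dimensions of kernels of powers, the number of Jordan blocks of size at least j is d_j − d_{j−1} where d_j = dim ker(N^j) (with d_0 = 0). Computing the differences gives [3, 1].
The number of blocks of size exactly k is (#blocks of size ≥ k) − (#blocks of size ≥ k + 1), so the partition is: 2 block(s) of size 1, 1 block(s) of size 2.
In nonincreasing order the block sizes are [2, 1, 1].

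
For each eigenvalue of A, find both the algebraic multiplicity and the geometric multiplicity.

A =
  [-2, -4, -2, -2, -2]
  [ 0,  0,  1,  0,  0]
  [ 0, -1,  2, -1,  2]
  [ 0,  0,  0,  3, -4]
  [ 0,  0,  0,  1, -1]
λ = -2: alg = 1, geom = 1; λ = 1: alg = 4, geom = 2

Step 1 — factor the characteristic polynomial to read off the algebraic multiplicities:
  χ_A(x) = (x - 1)^4*(x + 2)

Step 2 — compute geometric multiplicities via the rank-nullity identity g(λ) = n − rank(A − λI):
  rank(A − (-2)·I) = 4, so dim ker(A − (-2)·I) = n − 4 = 1
  rank(A − (1)·I) = 3, so dim ker(A − (1)·I) = n − 3 = 2

Summary:
  λ = -2: algebraic multiplicity = 1, geometric multiplicity = 1
  λ = 1: algebraic multiplicity = 4, geometric multiplicity = 2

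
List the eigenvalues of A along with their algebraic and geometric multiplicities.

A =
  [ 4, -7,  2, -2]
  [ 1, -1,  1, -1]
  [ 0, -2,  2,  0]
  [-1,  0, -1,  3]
λ = 2: alg = 4, geom = 2

Step 1 — factor the characteristic polynomial to read off the algebraic multiplicities:
  χ_A(x) = (x - 2)^4

Step 2 — compute geometric multiplicities via the rank-nullity identity g(λ) = n − rank(A − λI):
  rank(A − (2)·I) = 2, so dim ker(A − (2)·I) = n − 2 = 2

Summary:
  λ = 2: algebraic multiplicity = 4, geometric multiplicity = 2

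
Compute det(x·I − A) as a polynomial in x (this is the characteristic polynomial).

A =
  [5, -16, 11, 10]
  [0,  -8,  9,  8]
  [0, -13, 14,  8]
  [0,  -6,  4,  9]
x^4 - 20*x^3 + 150*x^2 - 500*x + 625

Expanding det(x·I − A) (e.g. by cofactor expansion or by noting that A is similar to its Jordan form J, which has the same characteristic polynomial as A) gives
  χ_A(x) = x^4 - 20*x^3 + 150*x^2 - 500*x + 625
which factors as (x - 5)^4. The eigenvalues (with algebraic multiplicities) are λ = 5 with multiplicity 4.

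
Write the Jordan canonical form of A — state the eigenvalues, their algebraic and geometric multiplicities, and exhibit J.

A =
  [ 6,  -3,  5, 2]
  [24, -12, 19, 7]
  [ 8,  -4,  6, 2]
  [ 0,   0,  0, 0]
J_3(0) ⊕ J_1(0)

The characteristic polynomial is
  det(x·I − A) = x^4

Eigenvalues and multiplicities (the geometric multiplicity of λ is n − rank(A − λI), which equals the number of Jordan blocks for λ):
  λ = 0: algebraic multiplicity = 4, geometric multiplicity = 2

Determining the block sizes for each eigenvalue:
  λ = 0: with am = 4 and gm = 2, the partition is not yet determined (e.g. several partitions of 4 into 2 parts exist). Let N = A − (0)·I. Computing rank(N^1) = 2, rank(N^2) = 1, rank(N^3) = 0; the number of blocks of size ≥ j is rank(N^{j−1}) − rank(N^j), giving [2, 1, 1]. So we have 1 block(s) of size 3, 1 block(s) of size 1 → block sizes [3, 1]

Assembling the blocks gives a Jordan form
J =
  [0, 1, 0, 0]
  [0, 0, 1, 0]
  [0, 0, 0, 0]
  [0, 0, 0, 0]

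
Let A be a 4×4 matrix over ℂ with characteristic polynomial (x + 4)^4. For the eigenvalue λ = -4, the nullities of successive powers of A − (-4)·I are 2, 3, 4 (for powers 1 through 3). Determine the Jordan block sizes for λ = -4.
Block sizes for λ = -4: [3, 1]

From the dimensions of kernels of powers, the number of Jordan blocks of size at least j is d_j − d_{j−1} where d_j = dim ker(N^j) (with d_0 = 0). Computing the differences gives [2, 1, 1].
The number of blocks of size exactly k is (#blocks of size ≥ k) − (#blocks of size ≥ k + 1), so the partition is: 1 block(s) of size 1, 1 block(s) of size 3.
In nonincreasing order the block sizes are [3, 1].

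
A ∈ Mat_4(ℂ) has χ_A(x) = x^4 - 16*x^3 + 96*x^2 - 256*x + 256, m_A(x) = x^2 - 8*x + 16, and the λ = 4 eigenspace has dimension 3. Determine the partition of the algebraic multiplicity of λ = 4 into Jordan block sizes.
Block sizes for λ = 4: [2, 1, 1]

Step 1 — from the characteristic polynomial, algebraic multiplicity of λ = 4 is 4. From dim ker(A − (4)·I) = 3, there are exactly 3 Jordan blocks for λ = 4.
Step 2 — from the minimal polynomial, the factor (x − 4)^2 tells us the largest block for λ = 4 has size 2.
Step 3 — with total size 4, 3 blocks, and largest block 2, the block sizes (in nonincreasing order) are [2, 1, 1].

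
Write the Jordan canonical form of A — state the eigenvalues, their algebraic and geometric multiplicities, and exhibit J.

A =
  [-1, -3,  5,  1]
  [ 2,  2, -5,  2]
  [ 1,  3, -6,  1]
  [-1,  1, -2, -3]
J_3(-2) ⊕ J_1(-2)

The characteristic polynomial is
  det(x·I − A) = x^4 + 8*x^3 + 24*x^2 + 32*x + 16 = (x + 2)^4

Eigenvalues and multiplicities (the geometric multiplicity of λ is n − rank(A − λI), which equals the number of Jordan blocks for λ):
  λ = -2: algebraic multiplicity = 4, geometric multiplicity = 2

Determining the block sizes for each eigenvalue:
  λ = -2: with am = 4 and gm = 2, the partition is not yet determined (e.g. several partitions of 4 into 2 parts exist). Let N = A − (-2)·I. Computing rank(N^1) = 2, rank(N^2) = 1, rank(N^3) = 0; the number of blocks of size ≥ j is rank(N^{j−1}) − rank(N^j), giving [2, 1, 1]. So we have 1 block(s) of size 3, 1 block(s) of size 1 → block sizes [3, 1]

Assembling the blocks gives a Jordan form
J =
  [-2,  1,  0,  0]
  [ 0, -2,  1,  0]
  [ 0,  0, -2,  0]
  [ 0,  0,  0, -2]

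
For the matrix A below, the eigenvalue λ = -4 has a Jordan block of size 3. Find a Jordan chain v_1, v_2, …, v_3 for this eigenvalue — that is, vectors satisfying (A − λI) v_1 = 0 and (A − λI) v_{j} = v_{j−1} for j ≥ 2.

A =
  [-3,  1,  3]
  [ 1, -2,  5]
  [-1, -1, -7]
A Jordan chain for λ = -4 of length 3:
v_1 = (-1, -2, 1)ᵀ
v_2 = (1, 1, -1)ᵀ
v_3 = (1, 0, 0)ᵀ

Let N = A − (-4)·I. We want v_3 with N^3 v_3 = 0 but N^2 v_3 ≠ 0; then v_{j-1} := N · v_j for j = 3, …, 2.

Pick v_3 = (1, 0, 0)ᵀ.
Then v_2 = N · v_3 = (1, 1, -1)ᵀ.
Then v_1 = N · v_2 = (-1, -2, 1)ᵀ.

Sanity check: (A − (-4)·I) v_1 = (0, 0, 0)ᵀ = 0. ✓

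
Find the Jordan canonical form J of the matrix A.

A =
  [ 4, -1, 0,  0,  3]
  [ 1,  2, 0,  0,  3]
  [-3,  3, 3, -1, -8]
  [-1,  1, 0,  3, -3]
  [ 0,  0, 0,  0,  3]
J_3(3) ⊕ J_1(3) ⊕ J_1(3)

The characteristic polynomial is
  det(x·I − A) = x^5 - 15*x^4 + 90*x^3 - 270*x^2 + 405*x - 243 = (x - 3)^5

Eigenvalues and multiplicities (the geometric multiplicity of λ is n − rank(A − λI), which equals the number of Jordan blocks for λ):
  λ = 3: algebraic multiplicity = 5, geometric multiplicity = 3

Determining the block sizes for each eigenvalue:
  λ = 3: with am = 5 and gm = 3, the partition is not yet determined (e.g. several partitions of 5 into 3 parts exist). Let N = A − (3)·I. Computing rank(N^1) = 2, rank(N^2) = 1, rank(N^3) = 0; the number of blocks of size ≥ j is rank(N^{j−1}) − rank(N^j), giving [3, 1, 1]. So we have 1 block(s) of size 3, 2 block(s) of size 1 → block sizes [3, 1, 1]

Assembling the blocks gives a Jordan form
J =
  [3, 1, 0, 0, 0]
  [0, 3, 1, 0, 0]
  [0, 0, 3, 0, 0]
  [0, 0, 0, 3, 0]
  [0, 0, 0, 0, 3]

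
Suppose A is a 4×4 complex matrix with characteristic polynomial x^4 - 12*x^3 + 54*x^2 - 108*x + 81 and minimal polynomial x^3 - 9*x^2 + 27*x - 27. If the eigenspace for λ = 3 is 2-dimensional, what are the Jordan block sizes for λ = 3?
Block sizes for λ = 3: [3, 1]

Step 1 — from the characteristic polynomial, algebraic multiplicity of λ = 3 is 4. From dim ker(A − (3)·I) = 2, there are exactly 2 Jordan blocks for λ = 3.
Step 2 — from the minimal polynomial, the factor (x − 3)^3 tells us the largest block for λ = 3 has size 3.
Step 3 — with total size 4, 2 blocks, and largest block 3, the block sizes (in nonincreasing order) are [3, 1].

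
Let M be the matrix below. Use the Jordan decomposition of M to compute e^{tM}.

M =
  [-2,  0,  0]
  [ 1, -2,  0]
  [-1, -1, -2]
e^{tM} =
  [exp(-2*t), 0, 0]
  [t*exp(-2*t), exp(-2*t), 0]
  [-t^2*exp(-2*t)/2 - t*exp(-2*t), -t*exp(-2*t), exp(-2*t)]

Strategy: write M = P · J · P⁻¹ where J is a Jordan canonical form, so e^{tM} = P · e^{tJ} · P⁻¹, and e^{tJ} can be computed block-by-block.

M has Jordan form
J =
  [-2,  1,  0]
  [ 0, -2,  1]
  [ 0,  0, -2]
(up to reordering of blocks).

Per-block formulas:
  For a 3×3 Jordan block J_3(-2): exp(t · J_3(-2)) = e^(-2t)·(I + t·N + (t^2/2)·N^2), where N is the 3×3 nilpotent shift.

After assembling e^{tJ} and conjugating by P, we get:

e^{tM} =
  [exp(-2*t), 0, 0]
  [t*exp(-2*t), exp(-2*t), 0]
  [-t^2*exp(-2*t)/2 - t*exp(-2*t), -t*exp(-2*t), exp(-2*t)]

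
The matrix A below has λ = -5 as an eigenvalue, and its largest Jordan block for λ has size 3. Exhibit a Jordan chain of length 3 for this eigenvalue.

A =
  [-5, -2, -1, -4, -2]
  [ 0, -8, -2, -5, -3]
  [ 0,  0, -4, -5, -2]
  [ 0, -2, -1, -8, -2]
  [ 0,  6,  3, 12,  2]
A Jordan chain for λ = -5 of length 3:
v_1 = (1, 0, 0, 0, 0)ᵀ
v_2 = (-1, -2, 1, -1, 3)ᵀ
v_3 = (0, 0, 1, 0, 0)ᵀ

Let N = A − (-5)·I. We want v_3 with N^3 v_3 = 0 but N^2 v_3 ≠ 0; then v_{j-1} := N · v_j for j = 3, …, 2.

Pick v_3 = (0, 0, 1, 0, 0)ᵀ.
Then v_2 = N · v_3 = (-1, -2, 1, -1, 3)ᵀ.
Then v_1 = N · v_2 = (1, 0, 0, 0, 0)ᵀ.

Sanity check: (A − (-5)·I) v_1 = (0, 0, 0, 0, 0)ᵀ = 0. ✓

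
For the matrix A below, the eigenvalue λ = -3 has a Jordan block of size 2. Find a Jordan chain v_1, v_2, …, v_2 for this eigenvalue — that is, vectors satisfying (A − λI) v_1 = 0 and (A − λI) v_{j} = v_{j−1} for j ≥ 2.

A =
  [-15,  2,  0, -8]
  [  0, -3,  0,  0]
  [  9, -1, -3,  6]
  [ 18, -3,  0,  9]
A Jordan chain for λ = -3 of length 2:
v_1 = (-12, 0, 9, 18)ᵀ
v_2 = (1, 0, 0, 0)ᵀ

Let N = A − (-3)·I. We want v_2 with N^2 v_2 = 0 but N^1 v_2 ≠ 0; then v_{j-1} := N · v_j for j = 2, …, 2.

Pick v_2 = (1, 0, 0, 0)ᵀ.
Then v_1 = N · v_2 = (-12, 0, 9, 18)ᵀ.

Sanity check: (A − (-3)·I) v_1 = (0, 0, 0, 0)ᵀ = 0. ✓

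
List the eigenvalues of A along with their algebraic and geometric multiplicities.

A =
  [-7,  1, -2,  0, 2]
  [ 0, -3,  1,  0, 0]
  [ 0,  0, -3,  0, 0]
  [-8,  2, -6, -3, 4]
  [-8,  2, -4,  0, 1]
λ = -3: alg = 5, geom = 3

Step 1 — factor the characteristic polynomial to read off the algebraic multiplicities:
  χ_A(x) = (x + 3)^5

Step 2 — compute geometric multiplicities via the rank-nullity identity g(λ) = n − rank(A − λI):
  rank(A − (-3)·I) = 2, so dim ker(A − (-3)·I) = n − 2 = 3

Summary:
  λ = -3: algebraic multiplicity = 5, geometric multiplicity = 3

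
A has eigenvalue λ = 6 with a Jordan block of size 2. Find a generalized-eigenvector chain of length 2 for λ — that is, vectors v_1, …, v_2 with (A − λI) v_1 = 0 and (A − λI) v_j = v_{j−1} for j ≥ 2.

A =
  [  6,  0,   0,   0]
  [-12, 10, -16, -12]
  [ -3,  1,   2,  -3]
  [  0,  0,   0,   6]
A Jordan chain for λ = 6 of length 2:
v_1 = (0, -12, -3, 0)ᵀ
v_2 = (1, 0, 0, 0)ᵀ

Let N = A − (6)·I. We want v_2 with N^2 v_2 = 0 but N^1 v_2 ≠ 0; then v_{j-1} := N · v_j for j = 2, …, 2.

Pick v_2 = (1, 0, 0, 0)ᵀ.
Then v_1 = N · v_2 = (0, -12, -3, 0)ᵀ.

Sanity check: (A − (6)·I) v_1 = (0, 0, 0, 0)ᵀ = 0. ✓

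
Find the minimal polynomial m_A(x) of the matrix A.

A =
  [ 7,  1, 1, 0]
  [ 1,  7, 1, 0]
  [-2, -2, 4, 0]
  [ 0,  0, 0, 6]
x^2 - 12*x + 36

The characteristic polynomial is χ_A(x) = (x - 6)^4, so the eigenvalues are known. The minimal polynomial is
  m_A(x) = Π_λ (x − λ)^{k_λ}
where k_λ is the size of the *largest* Jordan block for λ (equivalently, the smallest k with (A − λI)^k v = 0 for every generalised eigenvector v of λ).

  λ = 6: largest Jordan block has size 2, contributing (x − 6)^2

So m_A(x) = (x - 6)^2 = x^2 - 12*x + 36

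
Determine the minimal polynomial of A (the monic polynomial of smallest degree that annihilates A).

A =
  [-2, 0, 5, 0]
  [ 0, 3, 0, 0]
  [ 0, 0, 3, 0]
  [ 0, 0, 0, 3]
x^2 - x - 6

The characteristic polynomial is χ_A(x) = (x - 3)^3*(x + 2), so the eigenvalues are known. The minimal polynomial is
  m_A(x) = Π_λ (x − λ)^{k_λ}
where k_λ is the size of the *largest* Jordan block for λ (equivalently, the smallest k with (A − λI)^k v = 0 for every generalised eigenvector v of λ).

  λ = -2: largest Jordan block has size 1, contributing (x + 2)
  λ = 3: largest Jordan block has size 1, contributing (x − 3)

So m_A(x) = (x - 3)*(x + 2) = x^2 - x - 6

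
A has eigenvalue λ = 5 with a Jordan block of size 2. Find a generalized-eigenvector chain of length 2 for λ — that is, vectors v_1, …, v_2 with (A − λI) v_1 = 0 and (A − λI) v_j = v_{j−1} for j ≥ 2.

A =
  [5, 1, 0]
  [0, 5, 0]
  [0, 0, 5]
A Jordan chain for λ = 5 of length 2:
v_1 = (1, 0, 0)ᵀ
v_2 = (0, 1, 0)ᵀ

Let N = A − (5)·I. We want v_2 with N^2 v_2 = 0 but N^1 v_2 ≠ 0; then v_{j-1} := N · v_j for j = 2, …, 2.

Pick v_2 = (0, 1, 0)ᵀ.
Then v_1 = N · v_2 = (1, 0, 0)ᵀ.

Sanity check: (A − (5)·I) v_1 = (0, 0, 0)ᵀ = 0. ✓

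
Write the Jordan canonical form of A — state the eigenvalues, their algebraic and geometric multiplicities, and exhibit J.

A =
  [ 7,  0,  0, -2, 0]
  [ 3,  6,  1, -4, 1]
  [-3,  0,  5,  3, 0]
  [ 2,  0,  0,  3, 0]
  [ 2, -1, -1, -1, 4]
J_2(5) ⊕ J_2(5) ⊕ J_1(5)

The characteristic polynomial is
  det(x·I − A) = x^5 - 25*x^4 + 250*x^3 - 1250*x^2 + 3125*x - 3125 = (x - 5)^5

Eigenvalues and multiplicities (the geometric multiplicity of λ is n − rank(A − λI), which equals the number of Jordan blocks for λ):
  λ = 5: algebraic multiplicity = 5, geometric multiplicity = 3

Determining the block sizes for each eigenvalue:
  λ = 5: with am = 5 and gm = 3, the partition is not yet determined (e.g. several partitions of 5 into 3 parts exist). Let N = A − (5)·I. Computing rank(N^1) = 2, rank(N^2) = 0; the number of blocks of size ≥ j is rank(N^{j−1}) − rank(N^j), giving [3, 2]. So we have 2 block(s) of size 2, 1 block(s) of size 1 → block sizes [2, 2, 1]

Assembling the blocks gives a Jordan form
J =
  [5, 1, 0, 0, 0]
  [0, 5, 0, 0, 0]
  [0, 0, 5, 1, 0]
  [0, 0, 0, 5, 0]
  [0, 0, 0, 0, 5]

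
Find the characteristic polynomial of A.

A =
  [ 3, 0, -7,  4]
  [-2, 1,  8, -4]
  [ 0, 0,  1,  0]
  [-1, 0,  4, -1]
x^4 - 4*x^3 + 6*x^2 - 4*x + 1

Expanding det(x·I − A) (e.g. by cofactor expansion or by noting that A is similar to its Jordan form J, which has the same characteristic polynomial as A) gives
  χ_A(x) = x^4 - 4*x^3 + 6*x^2 - 4*x + 1
which factors as (x - 1)^4. The eigenvalues (with algebraic multiplicities) are λ = 1 with multiplicity 4.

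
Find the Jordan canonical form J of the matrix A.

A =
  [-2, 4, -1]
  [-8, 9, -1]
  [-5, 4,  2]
J_3(3)

The characteristic polynomial is
  det(x·I − A) = x^3 - 9*x^2 + 27*x - 27 = (x - 3)^3

Eigenvalues and multiplicities (the geometric multiplicity of λ is n − rank(A − λI), which equals the number of Jordan blocks for λ):
  λ = 3: algebraic multiplicity = 3, geometric multiplicity = 1

Determining the block sizes for each eigenvalue:
  λ = 3: one block (gm = 1), so the single block has size am = 3 → block sizes [3]

Assembling the blocks gives a Jordan form
J =
  [3, 1, 0]
  [0, 3, 1]
  [0, 0, 3]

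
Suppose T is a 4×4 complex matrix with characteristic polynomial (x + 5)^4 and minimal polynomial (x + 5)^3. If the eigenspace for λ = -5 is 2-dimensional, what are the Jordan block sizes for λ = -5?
Block sizes for λ = -5: [3, 1]

Step 1 — from the characteristic polynomial, algebraic multiplicity of λ = -5 is 4. From dim ker(T − (-5)·I) = 2, there are exactly 2 Jordan blocks for λ = -5.
Step 2 — from the minimal polynomial, the factor (x + 5)^3 tells us the largest block for λ = -5 has size 3.
Step 3 — with total size 4, 2 blocks, and largest block 3, the block sizes (in nonincreasing order) are [3, 1].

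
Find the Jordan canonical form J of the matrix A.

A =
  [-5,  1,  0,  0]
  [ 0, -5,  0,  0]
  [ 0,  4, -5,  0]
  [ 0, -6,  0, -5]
J_2(-5) ⊕ J_1(-5) ⊕ J_1(-5)

The characteristic polynomial is
  det(x·I − A) = x^4 + 20*x^3 + 150*x^2 + 500*x + 625 = (x + 5)^4

Eigenvalues and multiplicities (the geometric multiplicity of λ is n − rank(A − λI), which equals the number of Jordan blocks for λ):
  λ = -5: algebraic multiplicity = 4, geometric multiplicity = 3

Determining the block sizes for each eigenvalue:
  λ = -5: 3 blocks summing to 4 forces exactly one block of size 2 and the rest size 1 → block sizes [2, 1, 1]

Assembling the blocks gives a Jordan form
J =
  [-5,  1,  0,  0]
  [ 0, -5,  0,  0]
  [ 0,  0, -5,  0]
  [ 0,  0,  0, -5]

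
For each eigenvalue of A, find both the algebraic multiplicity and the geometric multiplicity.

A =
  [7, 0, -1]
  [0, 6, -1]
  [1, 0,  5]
λ = 6: alg = 3, geom = 1

Step 1 — factor the characteristic polynomial to read off the algebraic multiplicities:
  χ_A(x) = (x - 6)^3

Step 2 — compute geometric multiplicities via the rank-nullity identity g(λ) = n − rank(A − λI):
  rank(A − (6)·I) = 2, so dim ker(A − (6)·I) = n − 2 = 1

Summary:
  λ = 6: algebraic multiplicity = 3, geometric multiplicity = 1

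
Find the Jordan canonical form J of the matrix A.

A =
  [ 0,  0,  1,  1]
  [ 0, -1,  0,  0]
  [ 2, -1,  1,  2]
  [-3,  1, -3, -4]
J_2(-1) ⊕ J_2(-1)

The characteristic polynomial is
  det(x·I − A) = x^4 + 4*x^3 + 6*x^2 + 4*x + 1 = (x + 1)^4

Eigenvalues and multiplicities (the geometric multiplicity of λ is n − rank(A − λI), which equals the number of Jordan blocks for λ):
  λ = -1: algebraic multiplicity = 4, geometric multiplicity = 2

Determining the block sizes for each eigenvalue:
  λ = -1: with am = 4 and gm = 2, the partition is not yet determined (e.g. several partitions of 4 into 2 parts exist). Let N = A − (-1)·I. Computing rank(N^1) = 2, rank(N^2) = 0; the number of blocks of size ≥ j is rank(N^{j−1}) − rank(N^j), giving [2, 2]. So we have 2 block(s) of size 2 → block sizes [2, 2]

Assembling the blocks gives a Jordan form
J =
  [-1,  1,  0,  0]
  [ 0, -1,  0,  0]
  [ 0,  0, -1,  1]
  [ 0,  0,  0, -1]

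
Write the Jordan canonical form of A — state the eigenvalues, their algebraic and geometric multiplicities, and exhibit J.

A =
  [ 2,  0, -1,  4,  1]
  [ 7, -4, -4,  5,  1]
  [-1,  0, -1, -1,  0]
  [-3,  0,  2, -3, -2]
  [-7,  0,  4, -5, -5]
J_1(-4) ⊕ J_1(-4) ⊕ J_3(-1)

The characteristic polynomial is
  det(x·I − A) = x^5 + 11*x^4 + 43*x^3 + 73*x^2 + 56*x + 16 = (x + 1)^3*(x + 4)^2

Eigenvalues and multiplicities (the geometric multiplicity of λ is n − rank(A − λI), which equals the number of Jordan blocks for λ):
  λ = -4: algebraic multiplicity = 2, geometric multiplicity = 2
  λ = -1: algebraic multiplicity = 3, geometric multiplicity = 1

Determining the block sizes for each eigenvalue:
  λ = -4: gm = am = 2, so every block has size 1 → block sizes [1, 1]
  λ = -1: one block (gm = 1), so the single block has size am = 3 → block sizes [3]

Assembling the blocks gives a Jordan form
J =
  [-4,  0,  0,  0,  0]
  [ 0, -4,  0,  0,  0]
  [ 0,  0, -1,  1,  0]
  [ 0,  0,  0, -1,  1]
  [ 0,  0,  0,  0, -1]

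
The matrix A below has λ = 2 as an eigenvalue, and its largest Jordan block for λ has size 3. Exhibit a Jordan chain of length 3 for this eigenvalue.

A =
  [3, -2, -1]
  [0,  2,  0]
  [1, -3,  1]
A Jordan chain for λ = 2 of length 3:
v_1 = (1, 0, 1)ᵀ
v_2 = (-2, 0, -3)ᵀ
v_3 = (0, 1, 0)ᵀ

Let N = A − (2)·I. We want v_3 with N^3 v_3 = 0 but N^2 v_3 ≠ 0; then v_{j-1} := N · v_j for j = 3, …, 2.

Pick v_3 = (0, 1, 0)ᵀ.
Then v_2 = N · v_3 = (-2, 0, -3)ᵀ.
Then v_1 = N · v_2 = (1, 0, 1)ᵀ.

Sanity check: (A − (2)·I) v_1 = (0, 0, 0)ᵀ = 0. ✓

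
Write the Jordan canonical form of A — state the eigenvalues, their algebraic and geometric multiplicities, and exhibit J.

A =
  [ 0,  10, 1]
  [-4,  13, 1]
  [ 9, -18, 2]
J_3(5)

The characteristic polynomial is
  det(x·I − A) = x^3 - 15*x^2 + 75*x - 125 = (x - 5)^3

Eigenvalues and multiplicities (the geometric multiplicity of λ is n − rank(A − λI), which equals the number of Jordan blocks for λ):
  λ = 5: algebraic multiplicity = 3, geometric multiplicity = 1

Determining the block sizes for each eigenvalue:
  λ = 5: one block (gm = 1), so the single block has size am = 3 → block sizes [3]

Assembling the blocks gives a Jordan form
J =
  [5, 1, 0]
  [0, 5, 1]
  [0, 0, 5]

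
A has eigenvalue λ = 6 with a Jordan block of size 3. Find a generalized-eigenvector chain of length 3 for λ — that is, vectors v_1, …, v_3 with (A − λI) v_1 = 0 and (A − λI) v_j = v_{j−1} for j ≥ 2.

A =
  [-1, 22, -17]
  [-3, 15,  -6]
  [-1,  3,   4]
A Jordan chain for λ = 6 of length 3:
v_1 = (-7, -3, -1)ᵀ
v_2 = (22, 9, 3)ᵀ
v_3 = (0, 1, 0)ᵀ

Let N = A − (6)·I. We want v_3 with N^3 v_3 = 0 but N^2 v_3 ≠ 0; then v_{j-1} := N · v_j for j = 3, …, 2.

Pick v_3 = (0, 1, 0)ᵀ.
Then v_2 = N · v_3 = (22, 9, 3)ᵀ.
Then v_1 = N · v_2 = (-7, -3, -1)ᵀ.

Sanity check: (A − (6)·I) v_1 = (0, 0, 0)ᵀ = 0. ✓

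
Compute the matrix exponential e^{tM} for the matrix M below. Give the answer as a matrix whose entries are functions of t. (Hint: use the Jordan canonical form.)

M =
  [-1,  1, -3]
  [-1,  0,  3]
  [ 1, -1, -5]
e^{tM} =
  [-3*t^2*exp(-2*t)/2 + t*exp(-2*t) + exp(-2*t), 3*t^2*exp(-2*t) + t*exp(-2*t), 9*t^2*exp(-2*t)/2 - 3*t*exp(-2*t)]
  [-t*exp(-2*t), 2*t*exp(-2*t) + exp(-2*t), 3*t*exp(-2*t)]
  [-t^2*exp(-2*t)/2 + t*exp(-2*t), t^2*exp(-2*t) - t*exp(-2*t), 3*t^2*exp(-2*t)/2 - 3*t*exp(-2*t) + exp(-2*t)]

Strategy: write M = P · J · P⁻¹ where J is a Jordan canonical form, so e^{tM} = P · e^{tJ} · P⁻¹, and e^{tJ} can be computed block-by-block.

M has Jordan form
J =
  [-2,  1,  0]
  [ 0, -2,  1]
  [ 0,  0, -2]
(up to reordering of blocks).

Per-block formulas:
  For a 3×3 Jordan block J_3(-2): exp(t · J_3(-2)) = e^(-2t)·(I + t·N + (t^2/2)·N^2), where N is the 3×3 nilpotent shift.

After assembling e^{tJ} and conjugating by P, we get:

e^{tM} =
  [-3*t^2*exp(-2*t)/2 + t*exp(-2*t) + exp(-2*t), 3*t^2*exp(-2*t) + t*exp(-2*t), 9*t^2*exp(-2*t)/2 - 3*t*exp(-2*t)]
  [-t*exp(-2*t), 2*t*exp(-2*t) + exp(-2*t), 3*t*exp(-2*t)]
  [-t^2*exp(-2*t)/2 + t*exp(-2*t), t^2*exp(-2*t) - t*exp(-2*t), 3*t^2*exp(-2*t)/2 - 3*t*exp(-2*t) + exp(-2*t)]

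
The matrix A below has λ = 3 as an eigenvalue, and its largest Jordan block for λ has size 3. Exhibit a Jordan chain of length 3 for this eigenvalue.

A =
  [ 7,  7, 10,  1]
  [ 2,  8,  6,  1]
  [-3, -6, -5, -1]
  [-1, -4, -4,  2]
A Jordan chain for λ = 3 of length 3:
v_1 = (-1, -1, 1, 1)ᵀ
v_2 = (4, 2, -3, -1)ᵀ
v_3 = (1, 0, 0, 0)ᵀ

Let N = A − (3)·I. We want v_3 with N^3 v_3 = 0 but N^2 v_3 ≠ 0; then v_{j-1} := N · v_j for j = 3, …, 2.

Pick v_3 = (1, 0, 0, 0)ᵀ.
Then v_2 = N · v_3 = (4, 2, -3, -1)ᵀ.
Then v_1 = N · v_2 = (-1, -1, 1, 1)ᵀ.

Sanity check: (A − (3)·I) v_1 = (0, 0, 0, 0)ᵀ = 0. ✓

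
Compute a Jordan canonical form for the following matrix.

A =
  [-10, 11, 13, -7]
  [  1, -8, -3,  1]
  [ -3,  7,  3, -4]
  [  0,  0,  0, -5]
J_3(-5) ⊕ J_1(-5)

The characteristic polynomial is
  det(x·I − A) = x^4 + 20*x^3 + 150*x^2 + 500*x + 625 = (x + 5)^4

Eigenvalues and multiplicities (the geometric multiplicity of λ is n − rank(A − λI), which equals the number of Jordan blocks for λ):
  λ = -5: algebraic multiplicity = 4, geometric multiplicity = 2

Determining the block sizes for each eigenvalue:
  λ = -5: with am = 4 and gm = 2, the partition is not yet determined (e.g. several partitions of 4 into 2 parts exist). Let N = A − (-5)·I. Computing rank(N^1) = 2, rank(N^2) = 1, rank(N^3) = 0; the number of blocks of size ≥ j is rank(N^{j−1}) − rank(N^j), giving [2, 1, 1]. So we have 1 block(s) of size 3, 1 block(s) of size 1 → block sizes [3, 1]

Assembling the blocks gives a Jordan form
J =
  [-5,  1,  0,  0]
  [ 0, -5,  1,  0]
  [ 0,  0, -5,  0]
  [ 0,  0,  0, -5]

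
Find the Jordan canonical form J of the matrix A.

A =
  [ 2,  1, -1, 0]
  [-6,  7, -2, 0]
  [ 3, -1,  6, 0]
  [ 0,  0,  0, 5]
J_2(5) ⊕ J_1(5) ⊕ J_1(5)

The characteristic polynomial is
  det(x·I − A) = x^4 - 20*x^3 + 150*x^2 - 500*x + 625 = (x - 5)^4

Eigenvalues and multiplicities (the geometric multiplicity of λ is n − rank(A − λI), which equals the number of Jordan blocks for λ):
  λ = 5: algebraic multiplicity = 4, geometric multiplicity = 3

Determining the block sizes for each eigenvalue:
  λ = 5: 3 blocks summing to 4 forces exactly one block of size 2 and the rest size 1 → block sizes [2, 1, 1]

Assembling the blocks gives a Jordan form
J =
  [5, 1, 0, 0]
  [0, 5, 0, 0]
  [0, 0, 5, 0]
  [0, 0, 0, 5]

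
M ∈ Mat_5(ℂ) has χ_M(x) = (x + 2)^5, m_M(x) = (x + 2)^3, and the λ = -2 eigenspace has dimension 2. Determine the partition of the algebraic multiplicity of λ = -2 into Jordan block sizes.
Block sizes for λ = -2: [3, 2]

Step 1 — from the characteristic polynomial, algebraic multiplicity of λ = -2 is 5. From dim ker(M − (-2)·I) = 2, there are exactly 2 Jordan blocks for λ = -2.
Step 2 — from the minimal polynomial, the factor (x + 2)^3 tells us the largest block for λ = -2 has size 3.
Step 3 — with total size 5, 2 blocks, and largest block 3, the block sizes (in nonincreasing order) are [3, 2].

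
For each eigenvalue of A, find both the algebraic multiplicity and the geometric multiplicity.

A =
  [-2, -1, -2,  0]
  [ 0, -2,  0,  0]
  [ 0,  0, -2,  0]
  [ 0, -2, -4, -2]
λ = -2: alg = 4, geom = 3

Step 1 — factor the characteristic polynomial to read off the algebraic multiplicities:
  χ_A(x) = (x + 2)^4

Step 2 — compute geometric multiplicities via the rank-nullity identity g(λ) = n − rank(A − λI):
  rank(A − (-2)·I) = 1, so dim ker(A − (-2)·I) = n − 1 = 3

Summary:
  λ = -2: algebraic multiplicity = 4, geometric multiplicity = 3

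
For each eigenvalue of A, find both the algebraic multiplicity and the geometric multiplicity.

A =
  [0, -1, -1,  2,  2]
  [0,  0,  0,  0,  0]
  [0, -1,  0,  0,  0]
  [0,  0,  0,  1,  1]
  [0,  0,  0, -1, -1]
λ = 0: alg = 5, geom = 2

Step 1 — factor the characteristic polynomial to read off the algebraic multiplicities:
  χ_A(x) = x^5

Step 2 — compute geometric multiplicities via the rank-nullity identity g(λ) = n − rank(A − λI):
  rank(A − (0)·I) = 3, so dim ker(A − (0)·I) = n − 3 = 2

Summary:
  λ = 0: algebraic multiplicity = 5, geometric multiplicity = 2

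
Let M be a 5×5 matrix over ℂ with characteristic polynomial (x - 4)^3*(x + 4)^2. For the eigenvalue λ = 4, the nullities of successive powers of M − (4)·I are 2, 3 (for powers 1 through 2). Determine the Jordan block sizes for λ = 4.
Block sizes for λ = 4: [2, 1]

From the dimensions of kernels of powers, the number of Jordan blocks of size at least j is d_j − d_{j−1} where d_j = dim ker(N^j) (with d_0 = 0). Computing the differences gives [2, 1].
The number of blocks of size exactly k is (#blocks of size ≥ k) − (#blocks of size ≥ k + 1), so the partition is: 1 block(s) of size 1, 1 block(s) of size 2.
In nonincreasing order the block sizes are [2, 1].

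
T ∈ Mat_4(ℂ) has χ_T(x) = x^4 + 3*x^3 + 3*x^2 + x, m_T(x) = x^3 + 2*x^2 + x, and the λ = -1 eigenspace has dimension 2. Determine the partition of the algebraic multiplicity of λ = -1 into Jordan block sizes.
Block sizes for λ = -1: [2, 1]

Step 1 — from the characteristic polynomial, algebraic multiplicity of λ = -1 is 3. From dim ker(T − (-1)·I) = 2, there are exactly 2 Jordan blocks for λ = -1.
Step 2 — from the minimal polynomial, the factor (x + 1)^2 tells us the largest block for λ = -1 has size 2.
Step 3 — with total size 3, 2 blocks, and largest block 2, the block sizes (in nonincreasing order) are [2, 1].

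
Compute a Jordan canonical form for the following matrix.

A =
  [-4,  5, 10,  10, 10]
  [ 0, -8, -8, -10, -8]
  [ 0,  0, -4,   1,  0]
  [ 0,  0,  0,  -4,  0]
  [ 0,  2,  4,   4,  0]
J_2(-4) ⊕ J_2(-4) ⊕ J_1(-4)

The characteristic polynomial is
  det(x·I − A) = x^5 + 20*x^4 + 160*x^3 + 640*x^2 + 1280*x + 1024 = (x + 4)^5

Eigenvalues and multiplicities (the geometric multiplicity of λ is n − rank(A − λI), which equals the number of Jordan blocks for λ):
  λ = -4: algebraic multiplicity = 5, geometric multiplicity = 3

Determining the block sizes for each eigenvalue:
  λ = -4: with am = 5 and gm = 3, the partition is not yet determined (e.g. several partitions of 5 into 3 parts exist). Let N = A − (-4)·I. Computing rank(N^1) = 2, rank(N^2) = 0; the number of blocks of size ≥ j is rank(N^{j−1}) − rank(N^j), giving [3, 2]. So we have 2 block(s) of size 2, 1 block(s) of size 1 → block sizes [2, 2, 1]

Assembling the blocks gives a Jordan form
J =
  [-4,  1,  0,  0,  0]
  [ 0, -4,  0,  0,  0]
  [ 0,  0, -4,  1,  0]
  [ 0,  0,  0, -4,  0]
  [ 0,  0,  0,  0, -4]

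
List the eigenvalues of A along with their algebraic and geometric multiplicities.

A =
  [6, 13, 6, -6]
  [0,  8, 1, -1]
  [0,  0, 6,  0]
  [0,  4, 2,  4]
λ = 6: alg = 4, geom = 2

Step 1 — factor the characteristic polynomial to read off the algebraic multiplicities:
  χ_A(x) = (x - 6)^4

Step 2 — compute geometric multiplicities via the rank-nullity identity g(λ) = n − rank(A − λI):
  rank(A − (6)·I) = 2, so dim ker(A − (6)·I) = n − 2 = 2

Summary:
  λ = 6: algebraic multiplicity = 4, geometric multiplicity = 2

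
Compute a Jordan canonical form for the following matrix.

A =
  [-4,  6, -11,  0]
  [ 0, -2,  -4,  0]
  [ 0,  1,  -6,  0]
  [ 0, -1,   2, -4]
J_3(-4) ⊕ J_1(-4)

The characteristic polynomial is
  det(x·I − A) = x^4 + 16*x^3 + 96*x^2 + 256*x + 256 = (x + 4)^4

Eigenvalues and multiplicities (the geometric multiplicity of λ is n − rank(A − λI), which equals the number of Jordan blocks for λ):
  λ = -4: algebraic multiplicity = 4, geometric multiplicity = 2

Determining the block sizes for each eigenvalue:
  λ = -4: with am = 4 and gm = 2, the partition is not yet determined (e.g. several partitions of 4 into 2 parts exist). Let N = A − (-4)·I. Computing rank(N^1) = 2, rank(N^2) = 1, rank(N^3) = 0; the number of blocks of size ≥ j is rank(N^{j−1}) − rank(N^j), giving [2, 1, 1]. So we have 1 block(s) of size 3, 1 block(s) of size 1 → block sizes [3, 1]

Assembling the blocks gives a Jordan form
J =
  [-4,  1,  0,  0]
  [ 0, -4,  1,  0]
  [ 0,  0, -4,  0]
  [ 0,  0,  0, -4]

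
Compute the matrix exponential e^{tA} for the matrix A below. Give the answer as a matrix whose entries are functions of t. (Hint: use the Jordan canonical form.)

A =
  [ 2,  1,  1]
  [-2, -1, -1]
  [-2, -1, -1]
e^{tA} =
  [2*t + 1, t, t]
  [-2*t, 1 - t, -t]
  [-2*t, -t, 1 - t]

Strategy: write A = P · J · P⁻¹ where J is a Jordan canonical form, so e^{tA} = P · e^{tJ} · P⁻¹, and e^{tJ} can be computed block-by-block.

A has Jordan form
J =
  [0, 1, 0]
  [0, 0, 0]
  [0, 0, 0]
(up to reordering of blocks).

Per-block formulas:
  For a 1×1 block at λ = 0: exp(t · [0]) = [e^(0t)].
  For a 2×2 Jordan block J_2(0): exp(t · J_2(0)) = e^(0t)·(I + t·N), where N is the 2×2 nilpotent shift.

After assembling e^{tJ} and conjugating by P, we get:

e^{tA} =
  [2*t + 1, t, t]
  [-2*t, 1 - t, -t]
  [-2*t, -t, 1 - t]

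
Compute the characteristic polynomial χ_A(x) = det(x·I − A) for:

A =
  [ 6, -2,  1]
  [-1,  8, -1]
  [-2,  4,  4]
x^3 - 18*x^2 + 108*x - 216

Expanding det(x·I − A) (e.g. by cofactor expansion or by noting that A is similar to its Jordan form J, which has the same characteristic polynomial as A) gives
  χ_A(x) = x^3 - 18*x^2 + 108*x - 216
which factors as (x - 6)^3. The eigenvalues (with algebraic multiplicities) are λ = 6 with multiplicity 3.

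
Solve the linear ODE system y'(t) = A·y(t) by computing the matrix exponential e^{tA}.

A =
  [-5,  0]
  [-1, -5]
e^{tA} =
  [exp(-5*t), 0]
  [-t*exp(-5*t), exp(-5*t)]

Strategy: write A = P · J · P⁻¹ where J is a Jordan canonical form, so e^{tA} = P · e^{tJ} · P⁻¹, and e^{tJ} can be computed block-by-block.

A has Jordan form
J =
  [-5,  1]
  [ 0, -5]
(up to reordering of blocks).

Per-block formulas:
  For a 2×2 Jordan block J_2(-5): exp(t · J_2(-5)) = e^(-5t)·(I + t·N), where N is the 2×2 nilpotent shift.

After assembling e^{tJ} and conjugating by P, we get:

e^{tA} =
  [exp(-5*t), 0]
  [-t*exp(-5*t), exp(-5*t)]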